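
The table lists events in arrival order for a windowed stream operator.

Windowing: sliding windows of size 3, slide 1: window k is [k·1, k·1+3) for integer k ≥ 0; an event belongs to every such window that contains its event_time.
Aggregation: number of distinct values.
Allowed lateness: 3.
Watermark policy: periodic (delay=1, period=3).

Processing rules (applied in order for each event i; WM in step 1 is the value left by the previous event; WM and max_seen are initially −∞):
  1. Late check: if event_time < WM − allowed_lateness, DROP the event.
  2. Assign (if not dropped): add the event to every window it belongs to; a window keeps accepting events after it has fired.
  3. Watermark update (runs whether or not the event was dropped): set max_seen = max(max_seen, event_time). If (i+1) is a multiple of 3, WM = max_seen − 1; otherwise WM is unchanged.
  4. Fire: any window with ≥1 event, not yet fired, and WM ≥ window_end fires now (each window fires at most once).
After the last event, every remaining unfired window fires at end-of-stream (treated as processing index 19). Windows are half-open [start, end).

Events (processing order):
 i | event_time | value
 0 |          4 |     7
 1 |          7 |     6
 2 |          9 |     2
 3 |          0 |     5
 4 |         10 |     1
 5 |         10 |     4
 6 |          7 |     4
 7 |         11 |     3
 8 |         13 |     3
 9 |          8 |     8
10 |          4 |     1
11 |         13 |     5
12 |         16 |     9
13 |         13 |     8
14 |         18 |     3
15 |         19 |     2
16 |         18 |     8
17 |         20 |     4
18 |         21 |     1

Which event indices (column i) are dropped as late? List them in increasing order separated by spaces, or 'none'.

3 9 10

i=0 t=4 v=7: → [4,7),[3,6),[2,5); WM=−∞
i=1 t=7 v=6: → [7,10),[6,9),[5,8); WM=−∞
i=2 t=9 v=2: → [9,12),[8,11),[7,10); WM=8; [2,5) fires=1 [3,6) fires=1 [4,7) fires=1 [5,8) fires=1
i=3 t=0 v=5: DROP (t<8-3); WM=8
i=4 t=10 v=1: → [10,13),[9,12),[8,11); WM=8
i=5 t=10 v=4: → [10,13),[9,12),[8,11); WM=9; [6,9) fires=1
i=6 t=7 v=4: → [7,10),[6,9),[5,8); WM=9
i=7 t=11 v=3: → [11,14),[10,13),[9,12); WM=9
i=8 t=13 v=3: → [13,16),[12,15),[11,14); WM=12; [7,10) fires=3 [8,11) fires=3 [9,12) fires=4
i=9 t=8 v=8: DROP (t<12-3); WM=12
i=10 t=4 v=1: DROP (t<12-3); WM=12
i=11 t=13 v=5: → [13,16),[12,15),[11,14); WM=12
i=12 t=16 v=9: → [16,19),[15,18),[14,17); WM=12
i=13 t=13 v=8: → [13,16),[12,15),[11,14); WM=12
i=14 t=18 v=3: → [18,21),[17,20),[16,19); WM=17; [10,13) fires=3 [11,14) fires=3 [12,15) fires=3 [13,16) fires=3 [14,17) fires=1
i=15 t=19 v=2: → [19,22),[18,21),[17,20); WM=17
i=16 t=18 v=8: → [18,21),[17,20),[16,19); WM=17
i=17 t=20 v=4: → [20,23),[19,22),[18,21); WM=19; [15,18) fires=1 [16,19) fires=3
i=18 t=21 v=1: → [21,24),[20,23),[19,22); WM=19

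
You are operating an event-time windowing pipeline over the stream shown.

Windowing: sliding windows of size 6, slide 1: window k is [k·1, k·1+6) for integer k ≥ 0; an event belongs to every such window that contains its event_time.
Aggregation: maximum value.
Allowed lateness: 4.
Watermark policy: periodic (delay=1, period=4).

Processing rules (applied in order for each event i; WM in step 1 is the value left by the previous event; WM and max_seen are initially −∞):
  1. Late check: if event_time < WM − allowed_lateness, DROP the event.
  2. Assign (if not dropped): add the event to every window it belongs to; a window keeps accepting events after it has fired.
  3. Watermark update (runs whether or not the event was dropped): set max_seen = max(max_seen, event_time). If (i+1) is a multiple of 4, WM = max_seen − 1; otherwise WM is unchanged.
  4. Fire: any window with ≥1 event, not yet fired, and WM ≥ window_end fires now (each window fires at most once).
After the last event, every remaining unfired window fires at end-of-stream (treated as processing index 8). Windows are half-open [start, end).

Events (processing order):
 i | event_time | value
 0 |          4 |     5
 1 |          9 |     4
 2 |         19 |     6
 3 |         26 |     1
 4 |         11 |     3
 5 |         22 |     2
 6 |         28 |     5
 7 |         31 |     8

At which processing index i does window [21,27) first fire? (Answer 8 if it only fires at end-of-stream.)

7

i=0 t=4 v=5: → [4,10),[3,9),[2,8),[1,7),[0,6); WM=−∞
i=1 t=9 v=4: → [9,15),[8,14),[7,13),[6,12),[5,11),[4,10); WM=−∞
i=2 t=19 v=6: → [19,25),[18,24),[17,23),[16,22),[15,21),[14,20); WM=−∞
i=3 t=26 v=1: → [26,32),[25,31),[24,30),[23,29),[22,28),[21,27); WM=25; [0,6) fires=5 [1,7) fires=5 [2,8) fires=5 [3,9) fires=5 [4,10) fires=5 [5,11) fires=4 [6,12) fires=4 [7,13) fires=4 [8,14) fires=4 [9,15) fires=4 [14,20) fires=6 [15,21) fires=6 [16,22) fires=6 [17,23) fires=6 [18,24) fires=6 [19,25) fires=6
i=4 t=11 v=3: DROP (t<25-4); WM=25
i=5 t=22 v=2: → [22,28),[21,27),[20,26),[19,25),[18,24),[17,23); WM=25
i=6 t=28 v=5: → [28,34),[27,33),[26,32),[25,31),[24,30),[23,29); WM=25
i=7 t=31 v=8: → [31,37),[30,36),[29,35),[28,34),[27,33),[26,32); WM=30; [20,26) fires=2 [21,27) fires=2 [22,28) fires=2 [23,29) fires=5 [24,30) fires=5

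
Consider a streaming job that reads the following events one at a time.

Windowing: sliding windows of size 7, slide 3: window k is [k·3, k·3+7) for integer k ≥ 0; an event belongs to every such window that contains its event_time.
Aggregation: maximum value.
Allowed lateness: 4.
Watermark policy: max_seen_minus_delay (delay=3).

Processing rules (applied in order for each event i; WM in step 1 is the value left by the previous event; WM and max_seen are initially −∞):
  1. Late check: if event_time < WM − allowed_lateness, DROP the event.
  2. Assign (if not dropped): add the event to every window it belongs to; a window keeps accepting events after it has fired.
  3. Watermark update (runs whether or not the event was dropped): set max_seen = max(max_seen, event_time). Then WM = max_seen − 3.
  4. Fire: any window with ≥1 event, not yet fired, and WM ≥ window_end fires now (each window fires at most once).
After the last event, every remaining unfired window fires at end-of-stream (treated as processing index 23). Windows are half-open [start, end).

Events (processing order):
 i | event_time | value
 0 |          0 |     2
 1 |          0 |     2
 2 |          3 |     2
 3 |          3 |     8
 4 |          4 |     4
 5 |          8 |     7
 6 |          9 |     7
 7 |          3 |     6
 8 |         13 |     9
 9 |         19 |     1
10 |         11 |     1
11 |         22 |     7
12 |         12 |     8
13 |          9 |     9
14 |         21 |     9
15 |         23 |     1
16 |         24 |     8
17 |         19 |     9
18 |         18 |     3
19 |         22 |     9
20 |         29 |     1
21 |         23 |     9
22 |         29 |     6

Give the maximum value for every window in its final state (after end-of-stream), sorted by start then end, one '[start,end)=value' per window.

[0,7)=8 [3,10)=8 [6,13)=7 [9,16)=9 [12,19)=9 [15,22)=9 [18,25)=9 [21,28)=9 [24,31)=8 [27,34)=6

i=0 t=0 v=2: → [0,7); WM=-3
i=1 t=0 v=2: → [0,7); WM=-3
i=2 t=3 v=2: → [3,10),[0,7); WM=0
i=3 t=3 v=8: → [3,10),[0,7); WM=0
i=4 t=4 v=4: → [3,10),[0,7); WM=1
i=5 t=8 v=7: → [6,13),[3,10); WM=5
i=6 t=9 v=7: → [9,16),[6,13),[3,10); WM=6
i=7 t=3 v=6: → [3,10),[0,7); WM=6
i=8 t=13 v=9: → [12,19),[9,16); WM=10; [0,7) fires=8 [3,10) fires=8
i=9 t=19 v=1: → [18,25),[15,22); WM=16; [6,13) fires=7 [9,16) fires=9
i=10 t=11 v=1: DROP (t<16-4); WM=16
i=11 t=22 v=7: → [21,28),[18,25); WM=19; [12,19) fires=9
i=12 t=12 v=8: DROP (t<19-4); WM=19
i=13 t=9 v=9: DROP (t<19-4); WM=19
i=14 t=21 v=9: → [21,28),[18,25),[15,22); WM=19
i=15 t=23 v=1: → [21,28),[18,25); WM=20
i=16 t=24 v=8: → [24,31),[21,28),[18,25); WM=21
i=17 t=19 v=9: → [18,25),[15,22); WM=21
i=18 t=18 v=3: → [18,25),[15,22),[12,19); WM=21
i=19 t=22 v=9: → [21,28),[18,25); WM=21
i=20 t=29 v=1: → [27,34),[24,31); WM=26; [15,22) fires=9 [18,25) fires=9
i=21 t=23 v=9: → [21,28),[18,25); WM=26
i=22 t=29 v=6: → [27,34),[24,31); WM=26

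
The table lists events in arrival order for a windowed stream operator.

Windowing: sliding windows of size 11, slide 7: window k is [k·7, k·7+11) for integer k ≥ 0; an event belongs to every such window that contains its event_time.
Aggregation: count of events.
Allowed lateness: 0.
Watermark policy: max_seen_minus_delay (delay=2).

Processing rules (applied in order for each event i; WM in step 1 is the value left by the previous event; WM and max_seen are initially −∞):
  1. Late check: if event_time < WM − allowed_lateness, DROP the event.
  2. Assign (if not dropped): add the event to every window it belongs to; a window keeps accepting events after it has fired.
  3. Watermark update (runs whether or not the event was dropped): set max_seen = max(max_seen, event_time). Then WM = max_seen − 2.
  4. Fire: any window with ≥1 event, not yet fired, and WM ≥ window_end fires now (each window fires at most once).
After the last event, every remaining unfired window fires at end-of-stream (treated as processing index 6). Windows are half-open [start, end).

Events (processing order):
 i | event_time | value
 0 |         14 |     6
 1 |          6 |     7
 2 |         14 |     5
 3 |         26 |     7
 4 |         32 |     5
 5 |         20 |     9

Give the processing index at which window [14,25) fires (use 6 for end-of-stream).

4

i=0 t=14 v=6: → [14,25),[7,18); WM=12
i=1 t=6 v=7: DROP (t<12-0); WM=12
i=2 t=14 v=5: → [14,25),[7,18); WM=12
i=3 t=26 v=7: → [21,32); WM=24; [7,18) fires=2
i=4 t=32 v=5: → [28,39); WM=30; [14,25) fires=2
i=5 t=20 v=9: DROP (t<30-0); WM=30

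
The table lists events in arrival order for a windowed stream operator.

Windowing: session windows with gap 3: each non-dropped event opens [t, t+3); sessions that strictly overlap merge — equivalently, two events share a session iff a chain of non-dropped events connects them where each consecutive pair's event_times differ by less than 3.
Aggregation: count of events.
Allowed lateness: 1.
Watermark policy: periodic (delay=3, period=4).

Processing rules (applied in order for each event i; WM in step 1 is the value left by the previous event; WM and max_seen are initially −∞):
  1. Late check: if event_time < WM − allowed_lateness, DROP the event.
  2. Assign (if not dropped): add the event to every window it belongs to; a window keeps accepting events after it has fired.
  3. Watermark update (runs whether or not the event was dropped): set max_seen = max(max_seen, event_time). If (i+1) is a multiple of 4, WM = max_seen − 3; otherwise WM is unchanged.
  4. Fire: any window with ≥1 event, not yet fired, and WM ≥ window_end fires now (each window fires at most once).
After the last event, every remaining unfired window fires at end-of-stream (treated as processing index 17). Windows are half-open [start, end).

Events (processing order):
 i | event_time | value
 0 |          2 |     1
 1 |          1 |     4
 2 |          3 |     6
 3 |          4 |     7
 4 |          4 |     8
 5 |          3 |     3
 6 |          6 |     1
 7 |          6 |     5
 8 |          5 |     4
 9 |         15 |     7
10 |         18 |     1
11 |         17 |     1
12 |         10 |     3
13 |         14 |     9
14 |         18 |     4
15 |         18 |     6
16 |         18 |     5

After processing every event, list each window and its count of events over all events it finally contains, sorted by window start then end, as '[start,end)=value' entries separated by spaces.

i=0 t=2 v=1: → [2,5); WM=−∞
i=1 t=1 v=4: → [1,5); WM=−∞
i=2 t=3 v=6: → [1,6); WM=−∞
i=3 t=4 v=7: → [1,7); WM=1
i=4 t=4 v=8: → [1,7); WM=1
i=5 t=3 v=3: → [1,7); WM=1
i=6 t=6 v=1: → [1,9); WM=1
i=7 t=6 v=5: → [1,9); WM=3
i=8 t=5 v=4: → [1,9); WM=3
i=9 t=15 v=7: → [15,18); WM=3
i=10 t=18 v=1: → [18,21); WM=3
i=11 t=17 v=1: → [15,21); WM=15
i=12 t=10 v=3: DROP (t<15-1); WM=15
i=13 t=14 v=9: → [14,21); WM=15
i=14 t=18 v=4: → [14,21); WM=15
i=15 t=18 v=6: → [14,21); WM=15
i=16 t=18 v=5: → [14,21); WM=15

[1,9)=9 [14,21)=7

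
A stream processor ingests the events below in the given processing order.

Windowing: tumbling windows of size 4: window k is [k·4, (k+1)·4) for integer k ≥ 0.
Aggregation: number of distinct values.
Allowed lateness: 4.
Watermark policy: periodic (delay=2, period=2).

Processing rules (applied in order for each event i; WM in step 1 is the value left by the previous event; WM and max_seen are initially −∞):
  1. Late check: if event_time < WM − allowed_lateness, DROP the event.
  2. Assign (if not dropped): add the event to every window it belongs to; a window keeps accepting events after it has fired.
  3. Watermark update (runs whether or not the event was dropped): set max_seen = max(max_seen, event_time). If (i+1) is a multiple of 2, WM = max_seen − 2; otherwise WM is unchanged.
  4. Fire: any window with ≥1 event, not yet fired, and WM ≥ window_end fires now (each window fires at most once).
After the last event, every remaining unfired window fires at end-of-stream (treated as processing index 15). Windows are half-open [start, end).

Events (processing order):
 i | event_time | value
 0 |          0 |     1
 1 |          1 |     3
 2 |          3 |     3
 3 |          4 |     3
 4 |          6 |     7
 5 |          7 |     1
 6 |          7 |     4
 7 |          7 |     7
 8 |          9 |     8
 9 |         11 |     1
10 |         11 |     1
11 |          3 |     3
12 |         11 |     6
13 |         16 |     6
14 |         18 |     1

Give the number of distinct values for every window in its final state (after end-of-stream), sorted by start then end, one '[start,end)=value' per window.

i=0 t=0 v=1: → [0,4); WM=−∞
i=1 t=1 v=3: → [0,4); WM=-1
i=2 t=3 v=3: → [0,4); WM=-1
i=3 t=4 v=3: → [4,8); WM=2
i=4 t=6 v=7: → [4,8); WM=2
i=5 t=7 v=1: → [4,8); WM=5; [0,4) fires=2
i=6 t=7 v=4: → [4,8); WM=5
i=7 t=7 v=7: → [4,8); WM=5
i=8 t=9 v=8: → [8,12); WM=5
i=9 t=11 v=1: → [8,12); WM=9; [4,8) fires=4
i=10 t=11 v=1: → [8,12); WM=9
i=11 t=3 v=3: DROP (t<9-4); WM=9
i=12 t=11 v=6: → [8,12); WM=9
i=13 t=16 v=6: → [16,20); WM=14; [8,12) fires=3
i=14 t=18 v=1: → [16,20); WM=14

[0,4)=2 [4,8)=4 [8,12)=3 [16,20)=2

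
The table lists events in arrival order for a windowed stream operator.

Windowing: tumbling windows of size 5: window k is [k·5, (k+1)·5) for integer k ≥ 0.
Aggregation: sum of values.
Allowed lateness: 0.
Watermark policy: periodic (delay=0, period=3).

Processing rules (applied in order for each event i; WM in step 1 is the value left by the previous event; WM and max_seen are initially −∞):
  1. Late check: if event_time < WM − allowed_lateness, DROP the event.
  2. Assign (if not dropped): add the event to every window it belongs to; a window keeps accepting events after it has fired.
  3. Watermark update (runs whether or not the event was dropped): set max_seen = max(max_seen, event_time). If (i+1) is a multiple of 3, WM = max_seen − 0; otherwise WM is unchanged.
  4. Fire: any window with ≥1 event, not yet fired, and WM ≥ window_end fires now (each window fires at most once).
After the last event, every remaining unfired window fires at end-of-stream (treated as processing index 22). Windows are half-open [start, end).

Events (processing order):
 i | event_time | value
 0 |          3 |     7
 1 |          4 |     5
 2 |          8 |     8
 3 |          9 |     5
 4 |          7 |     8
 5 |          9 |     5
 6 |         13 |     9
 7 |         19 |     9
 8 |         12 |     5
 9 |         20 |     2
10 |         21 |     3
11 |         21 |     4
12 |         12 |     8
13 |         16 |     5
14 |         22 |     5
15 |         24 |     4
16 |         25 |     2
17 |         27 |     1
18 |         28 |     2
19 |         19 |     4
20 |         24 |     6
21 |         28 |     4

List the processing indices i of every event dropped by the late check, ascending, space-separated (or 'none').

4 12 13 19 20

i=0 t=3 v=7: → [0,5); WM=−∞
i=1 t=4 v=5: → [0,5); WM=−∞
i=2 t=8 v=8: → [5,10); WM=8; [0,5) fires=12
i=3 t=9 v=5: → [5,10); WM=8
i=4 t=7 v=8: DROP (t<8-0); WM=8
i=5 t=9 v=5: → [5,10); WM=9
i=6 t=13 v=9: → [10,15); WM=9
i=7 t=19 v=9: → [15,20); WM=9
i=8 t=12 v=5: → [10,15); WM=19; [5,10) fires=18 [10,15) fires=14
i=9 t=20 v=2: → [20,25); WM=19
i=10 t=21 v=3: → [20,25); WM=19
i=11 t=21 v=4: → [20,25); WM=21; [15,20) fires=9
i=12 t=12 v=8: DROP (t<21-0); WM=21
i=13 t=16 v=5: DROP (t<21-0); WM=21
i=14 t=22 v=5: → [20,25); WM=22
i=15 t=24 v=4: → [20,25); WM=22
i=16 t=25 v=2: → [25,30); WM=22
i=17 t=27 v=1: → [25,30); WM=27; [20,25) fires=18
i=18 t=28 v=2: → [25,30); WM=27
i=19 t=19 v=4: DROP (t<27-0); WM=27
i=20 t=24 v=6: DROP (t<27-0); WM=28
i=21 t=28 v=4: → [25,30); WM=28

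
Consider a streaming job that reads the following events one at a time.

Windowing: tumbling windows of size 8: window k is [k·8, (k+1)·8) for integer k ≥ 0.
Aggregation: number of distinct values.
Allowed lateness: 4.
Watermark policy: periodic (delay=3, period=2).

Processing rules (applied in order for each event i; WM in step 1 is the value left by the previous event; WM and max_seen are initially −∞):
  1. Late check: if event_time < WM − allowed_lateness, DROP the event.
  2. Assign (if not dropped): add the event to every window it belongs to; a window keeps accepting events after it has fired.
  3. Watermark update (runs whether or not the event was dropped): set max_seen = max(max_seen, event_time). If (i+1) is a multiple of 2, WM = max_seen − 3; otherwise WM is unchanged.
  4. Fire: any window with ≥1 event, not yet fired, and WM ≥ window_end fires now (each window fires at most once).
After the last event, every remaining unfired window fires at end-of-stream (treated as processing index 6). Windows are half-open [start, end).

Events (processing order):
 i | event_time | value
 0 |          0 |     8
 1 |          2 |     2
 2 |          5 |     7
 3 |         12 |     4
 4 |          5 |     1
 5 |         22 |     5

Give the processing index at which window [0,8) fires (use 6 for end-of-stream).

i=0 t=0 v=8: → [0,8); WM=−∞
i=1 t=2 v=2: → [0,8); WM=-1
i=2 t=5 v=7: → [0,8); WM=-1
i=3 t=12 v=4: → [8,16); WM=9; [0,8) fires=3
i=4 t=5 v=1: → [0,8); WM=9
i=5 t=22 v=5: → [16,24); WM=19; [8,16) fires=1

3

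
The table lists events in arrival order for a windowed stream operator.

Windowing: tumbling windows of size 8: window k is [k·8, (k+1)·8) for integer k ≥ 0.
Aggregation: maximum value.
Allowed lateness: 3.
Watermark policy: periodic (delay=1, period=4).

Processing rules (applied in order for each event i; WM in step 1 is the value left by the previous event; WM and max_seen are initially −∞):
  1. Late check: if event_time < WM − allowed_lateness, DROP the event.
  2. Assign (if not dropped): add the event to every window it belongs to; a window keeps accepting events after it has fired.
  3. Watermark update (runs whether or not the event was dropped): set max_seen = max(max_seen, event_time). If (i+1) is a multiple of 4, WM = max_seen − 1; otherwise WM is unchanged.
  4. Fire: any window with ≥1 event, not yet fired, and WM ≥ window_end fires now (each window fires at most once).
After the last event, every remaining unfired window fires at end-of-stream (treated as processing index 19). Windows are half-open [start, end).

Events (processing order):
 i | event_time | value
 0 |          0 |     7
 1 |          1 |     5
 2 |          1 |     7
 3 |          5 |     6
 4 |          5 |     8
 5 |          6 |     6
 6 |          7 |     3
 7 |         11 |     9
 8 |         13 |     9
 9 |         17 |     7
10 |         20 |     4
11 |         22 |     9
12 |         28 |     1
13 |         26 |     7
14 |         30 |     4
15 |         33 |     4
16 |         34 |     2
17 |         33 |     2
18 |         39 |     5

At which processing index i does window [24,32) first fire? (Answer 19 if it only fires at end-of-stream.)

15

i=0 t=0 v=7: → [0,8); WM=−∞
i=1 t=1 v=5: → [0,8); WM=−∞
i=2 t=1 v=7: → [0,8); WM=−∞
i=3 t=5 v=6: → [0,8); WM=4
i=4 t=5 v=8: → [0,8); WM=4
i=5 t=6 v=6: → [0,8); WM=4
i=6 t=7 v=3: → [0,8); WM=4
i=7 t=11 v=9: → [8,16); WM=10; [0,8) fires=8
i=8 t=13 v=9: → [8,16); WM=10
i=9 t=17 v=7: → [16,24); WM=10
i=10 t=20 v=4: → [16,24); WM=10
i=11 t=22 v=9: → [16,24); WM=21; [8,16) fires=9
i=12 t=28 v=1: → [24,32); WM=21
i=13 t=26 v=7: → [24,32); WM=21
i=14 t=30 v=4: → [24,32); WM=21
i=15 t=33 v=4: → [32,40); WM=32; [16,24) fires=9 [24,32) fires=7
i=16 t=34 v=2: → [32,40); WM=32
i=17 t=33 v=2: → [32,40); WM=32
i=18 t=39 v=5: → [32,40); WM=32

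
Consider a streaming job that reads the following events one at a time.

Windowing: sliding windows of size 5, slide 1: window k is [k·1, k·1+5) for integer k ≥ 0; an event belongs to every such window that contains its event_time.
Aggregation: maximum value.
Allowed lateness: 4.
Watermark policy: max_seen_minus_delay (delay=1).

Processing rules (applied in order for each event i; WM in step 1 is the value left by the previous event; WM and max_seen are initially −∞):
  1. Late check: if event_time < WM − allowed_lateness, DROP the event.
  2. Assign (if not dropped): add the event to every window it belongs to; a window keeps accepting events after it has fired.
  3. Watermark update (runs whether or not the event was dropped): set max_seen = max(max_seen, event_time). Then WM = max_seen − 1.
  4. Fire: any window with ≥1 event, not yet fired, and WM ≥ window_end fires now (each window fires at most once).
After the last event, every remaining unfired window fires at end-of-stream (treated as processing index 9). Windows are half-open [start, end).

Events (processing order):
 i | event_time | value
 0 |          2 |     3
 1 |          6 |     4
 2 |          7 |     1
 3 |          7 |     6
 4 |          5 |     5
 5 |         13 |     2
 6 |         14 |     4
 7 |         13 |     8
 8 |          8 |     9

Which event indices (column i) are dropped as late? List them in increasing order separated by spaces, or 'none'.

i=0 t=2 v=3: → [2,7),[1,6),[0,5); WM=1
i=1 t=6 v=4: → [6,11),[5,10),[4,9),[3,8),[2,7); WM=5; [0,5) fires=3
i=2 t=7 v=1: → [7,12),[6,11),[5,10),[4,9),[3,8); WM=6; [1,6) fires=3
i=3 t=7 v=6: → [7,12),[6,11),[5,10),[4,9),[3,8); WM=6
i=4 t=5 v=5: → [5,10),[4,9),[3,8),[2,7),[1,6); WM=6
i=5 t=13 v=2: → [13,18),[12,17),[11,16),[10,15),[9,14); WM=12; [2,7) fires=5 [3,8) fires=6 [4,9) fires=6 [5,10) fires=6 [6,11) fires=6 [7,12) fires=6
i=6 t=14 v=4: → [14,19),[13,18),[12,17),[11,16),[10,15); WM=13
i=7 t=13 v=8: → [13,18),[12,17),[11,16),[10,15),[9,14); WM=13
i=8 t=8 v=9: DROP (t<13-4); WM=13

8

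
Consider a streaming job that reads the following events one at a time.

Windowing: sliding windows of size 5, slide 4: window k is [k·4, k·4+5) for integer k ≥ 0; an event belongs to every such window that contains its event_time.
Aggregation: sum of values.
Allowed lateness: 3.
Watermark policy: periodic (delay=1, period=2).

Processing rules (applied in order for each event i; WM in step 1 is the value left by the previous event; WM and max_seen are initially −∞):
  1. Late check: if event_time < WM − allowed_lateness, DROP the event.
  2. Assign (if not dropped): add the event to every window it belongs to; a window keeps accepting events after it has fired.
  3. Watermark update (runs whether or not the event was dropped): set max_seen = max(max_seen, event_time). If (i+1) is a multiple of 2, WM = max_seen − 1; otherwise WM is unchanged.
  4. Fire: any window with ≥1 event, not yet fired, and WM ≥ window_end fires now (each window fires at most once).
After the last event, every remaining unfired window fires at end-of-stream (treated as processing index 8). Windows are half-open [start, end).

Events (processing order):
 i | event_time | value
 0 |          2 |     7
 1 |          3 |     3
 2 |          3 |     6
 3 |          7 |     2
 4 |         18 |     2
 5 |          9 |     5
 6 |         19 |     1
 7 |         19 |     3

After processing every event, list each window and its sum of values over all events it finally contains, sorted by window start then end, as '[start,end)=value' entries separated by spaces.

[0,5)=16 [4,9)=2 [8,13)=5 [16,21)=6

i=0 t=2 v=7: → [0,5); WM=−∞
i=1 t=3 v=3: → [0,5); WM=2
i=2 t=3 v=6: → [0,5); WM=2
i=3 t=7 v=2: → [4,9); WM=6; [0,5) fires=16
i=4 t=18 v=2: → [16,21); WM=6
i=5 t=9 v=5: → [8,13); WM=17; [4,9) fires=2 [8,13) fires=5
i=6 t=19 v=1: → [16,21); WM=17
i=7 t=19 v=3: → [16,21); WM=18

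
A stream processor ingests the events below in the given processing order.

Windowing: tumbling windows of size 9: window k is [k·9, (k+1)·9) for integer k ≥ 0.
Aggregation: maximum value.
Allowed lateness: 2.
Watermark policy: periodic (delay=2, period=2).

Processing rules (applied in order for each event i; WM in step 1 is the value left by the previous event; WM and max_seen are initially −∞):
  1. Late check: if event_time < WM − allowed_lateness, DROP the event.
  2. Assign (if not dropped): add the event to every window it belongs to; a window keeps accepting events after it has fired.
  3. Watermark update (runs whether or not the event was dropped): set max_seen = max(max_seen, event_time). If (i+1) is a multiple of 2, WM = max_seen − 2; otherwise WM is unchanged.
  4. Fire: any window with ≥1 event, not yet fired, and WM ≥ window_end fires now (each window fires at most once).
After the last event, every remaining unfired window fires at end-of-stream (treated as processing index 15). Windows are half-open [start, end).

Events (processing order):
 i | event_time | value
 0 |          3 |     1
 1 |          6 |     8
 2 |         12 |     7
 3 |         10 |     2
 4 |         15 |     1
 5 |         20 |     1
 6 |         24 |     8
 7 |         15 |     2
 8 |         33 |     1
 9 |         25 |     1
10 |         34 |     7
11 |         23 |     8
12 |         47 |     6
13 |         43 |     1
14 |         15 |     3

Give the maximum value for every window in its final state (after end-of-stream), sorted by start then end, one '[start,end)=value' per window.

[0,9)=8 [9,18)=7 [18,27)=8 [27,36)=7 [36,45)=1 [45,54)=6

i=0 t=3 v=1: → [0,9); WM=−∞
i=1 t=6 v=8: → [0,9); WM=4
i=2 t=12 v=7: → [9,18); WM=4
i=3 t=10 v=2: → [9,18); WM=10; [0,9) fires=8
i=4 t=15 v=1: → [9,18); WM=10
i=5 t=20 v=1: → [18,27); WM=18; [9,18) fires=7
i=6 t=24 v=8: → [18,27); WM=18
i=7 t=15 v=2: DROP (t<18-2); WM=22
i=8 t=33 v=1: → [27,36); WM=22
i=9 t=25 v=1: → [18,27); WM=31; [18,27) fires=8
i=10 t=34 v=7: → [27,36); WM=31
i=11 t=23 v=8: DROP (t<31-2); WM=32
i=12 t=47 v=6: → [45,54); WM=32
i=13 t=43 v=1: → [36,45); WM=45; [27,36) fires=7 [36,45) fires=1
i=14 t=15 v=3: DROP (t<45-2); WM=45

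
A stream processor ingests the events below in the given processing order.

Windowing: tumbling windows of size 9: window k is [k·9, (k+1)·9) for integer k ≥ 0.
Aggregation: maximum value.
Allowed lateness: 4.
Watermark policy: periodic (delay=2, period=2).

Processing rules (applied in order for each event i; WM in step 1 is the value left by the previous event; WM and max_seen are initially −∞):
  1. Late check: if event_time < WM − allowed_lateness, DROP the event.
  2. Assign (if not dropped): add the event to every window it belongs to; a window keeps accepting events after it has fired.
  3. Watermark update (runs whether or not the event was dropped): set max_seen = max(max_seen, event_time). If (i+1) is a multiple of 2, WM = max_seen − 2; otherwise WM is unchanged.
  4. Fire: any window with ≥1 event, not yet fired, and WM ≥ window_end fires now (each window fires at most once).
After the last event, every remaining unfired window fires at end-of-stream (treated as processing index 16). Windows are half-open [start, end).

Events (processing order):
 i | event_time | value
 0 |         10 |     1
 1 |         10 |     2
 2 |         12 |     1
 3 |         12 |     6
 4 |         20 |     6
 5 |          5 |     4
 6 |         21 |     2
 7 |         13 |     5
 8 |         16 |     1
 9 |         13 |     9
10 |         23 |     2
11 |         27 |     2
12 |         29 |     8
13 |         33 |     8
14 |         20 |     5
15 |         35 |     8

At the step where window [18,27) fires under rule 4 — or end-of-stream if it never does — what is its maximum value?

i=0 t=10 v=1: → [9,18); WM=−∞
i=1 t=10 v=2: → [9,18); WM=8
i=2 t=12 v=1: → [9,18); WM=8
i=3 t=12 v=6: → [9,18); WM=10
i=4 t=20 v=6: → [18,27); WM=10
i=5 t=5 v=4: DROP (t<10-4); WM=18; [9,18) fires=6
i=6 t=21 v=2: → [18,27); WM=18
i=7 t=13 v=5: DROP (t<18-4); WM=19
i=8 t=16 v=1: → [9,18); WM=19
i=9 t=13 v=9: DROP (t<19-4); WM=19
i=10 t=23 v=2: → [18,27); WM=19
i=11 t=27 v=2: → [27,36); WM=25
i=12 t=29 v=8: → [27,36); WM=25
i=13 t=33 v=8: → [27,36); WM=31; [18,27) fires=6
i=14 t=20 v=5: DROP (t<31-4); WM=31
i=15 t=35 v=8: → [27,36); WM=33

6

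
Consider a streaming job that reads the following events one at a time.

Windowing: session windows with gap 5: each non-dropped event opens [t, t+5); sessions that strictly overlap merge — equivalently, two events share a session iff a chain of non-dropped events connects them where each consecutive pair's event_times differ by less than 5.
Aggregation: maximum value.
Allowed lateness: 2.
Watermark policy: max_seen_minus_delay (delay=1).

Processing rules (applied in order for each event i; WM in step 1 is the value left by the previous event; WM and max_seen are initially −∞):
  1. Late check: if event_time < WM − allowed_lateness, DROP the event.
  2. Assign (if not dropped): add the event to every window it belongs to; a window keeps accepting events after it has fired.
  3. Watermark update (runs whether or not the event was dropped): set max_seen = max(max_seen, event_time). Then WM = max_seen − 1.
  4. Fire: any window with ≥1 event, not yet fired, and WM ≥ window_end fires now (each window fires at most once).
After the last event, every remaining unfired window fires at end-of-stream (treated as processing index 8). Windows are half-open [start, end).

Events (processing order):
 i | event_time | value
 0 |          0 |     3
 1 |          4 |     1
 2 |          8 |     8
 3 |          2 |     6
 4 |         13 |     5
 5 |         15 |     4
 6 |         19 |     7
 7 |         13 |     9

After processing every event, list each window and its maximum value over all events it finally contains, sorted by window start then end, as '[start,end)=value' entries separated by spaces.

[0,13)=8 [13,24)=7

i=0 t=0 v=3: → [0,5); WM=-1
i=1 t=4 v=1: → [0,9); WM=3
i=2 t=8 v=8: → [0,13); WM=7
i=3 t=2 v=6: DROP (t<7-2); WM=7
i=4 t=13 v=5: → [13,18); WM=12
i=5 t=15 v=4: → [13,20); WM=14
i=6 t=19 v=7: → [13,24); WM=18
i=7 t=13 v=9: DROP (t<18-2); WM=18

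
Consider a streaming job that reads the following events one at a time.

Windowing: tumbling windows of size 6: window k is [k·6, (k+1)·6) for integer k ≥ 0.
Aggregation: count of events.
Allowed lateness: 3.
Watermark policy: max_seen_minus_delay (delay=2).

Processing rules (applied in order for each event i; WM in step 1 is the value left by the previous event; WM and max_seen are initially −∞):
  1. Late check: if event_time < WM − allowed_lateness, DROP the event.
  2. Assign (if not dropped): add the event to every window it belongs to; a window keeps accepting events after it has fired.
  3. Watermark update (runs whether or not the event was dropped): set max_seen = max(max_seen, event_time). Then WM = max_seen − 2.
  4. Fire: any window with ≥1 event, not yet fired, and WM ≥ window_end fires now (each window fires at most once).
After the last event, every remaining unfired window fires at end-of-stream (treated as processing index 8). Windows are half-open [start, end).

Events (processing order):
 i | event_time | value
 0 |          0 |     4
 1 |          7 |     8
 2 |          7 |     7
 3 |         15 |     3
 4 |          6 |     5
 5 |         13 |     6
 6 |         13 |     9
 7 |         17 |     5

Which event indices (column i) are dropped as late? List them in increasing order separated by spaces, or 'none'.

i=0 t=0 v=4: → [0,6); WM=-2
i=1 t=7 v=8: → [6,12); WM=5
i=2 t=7 v=7: → [6,12); WM=5
i=3 t=15 v=3: → [12,18); WM=13; [0,6) fires=1 [6,12) fires=2
i=4 t=6 v=5: DROP (t<13-3); WM=13
i=5 t=13 v=6: → [12,18); WM=13
i=6 t=13 v=9: → [12,18); WM=13
i=7 t=17 v=5: → [12,18); WM=15

4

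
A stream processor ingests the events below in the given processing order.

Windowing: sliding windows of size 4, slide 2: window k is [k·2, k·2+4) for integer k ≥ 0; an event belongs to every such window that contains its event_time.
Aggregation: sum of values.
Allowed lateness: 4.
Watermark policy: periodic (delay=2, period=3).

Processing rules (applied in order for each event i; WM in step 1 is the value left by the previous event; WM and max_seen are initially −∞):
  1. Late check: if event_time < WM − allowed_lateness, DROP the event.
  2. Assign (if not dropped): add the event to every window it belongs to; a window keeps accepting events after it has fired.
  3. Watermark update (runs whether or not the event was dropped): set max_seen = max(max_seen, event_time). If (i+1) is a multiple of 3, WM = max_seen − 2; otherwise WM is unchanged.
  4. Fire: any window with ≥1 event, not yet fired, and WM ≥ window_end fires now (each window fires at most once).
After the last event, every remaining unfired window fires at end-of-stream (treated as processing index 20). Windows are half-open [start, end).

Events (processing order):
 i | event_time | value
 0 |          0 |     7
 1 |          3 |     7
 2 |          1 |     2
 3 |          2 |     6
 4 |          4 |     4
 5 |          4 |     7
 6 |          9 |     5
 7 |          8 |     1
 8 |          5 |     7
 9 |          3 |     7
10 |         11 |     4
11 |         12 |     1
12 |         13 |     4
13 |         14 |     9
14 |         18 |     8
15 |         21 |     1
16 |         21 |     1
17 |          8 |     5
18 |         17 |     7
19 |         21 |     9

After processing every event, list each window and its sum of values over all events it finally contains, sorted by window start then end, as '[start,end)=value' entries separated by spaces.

[0,4)=29 [2,6)=38 [4,8)=18 [6,10)=6 [8,12)=10 [10,14)=9 [12,16)=14 [14,18)=16 [16,20)=15 [18,22)=19 [20,24)=11

i=0 t=0 v=7: → [0,4); WM=−∞
i=1 t=3 v=7: → [2,6),[0,4); WM=−∞
i=2 t=1 v=2: → [0,4); WM=1
i=3 t=2 v=6: → [2,6),[0,4); WM=1
i=4 t=4 v=4: → [4,8),[2,6); WM=1
i=5 t=4 v=7: → [4,8),[2,6); WM=2
i=6 t=9 v=5: → [8,12),[6,10); WM=2
i=7 t=8 v=1: → [8,12),[6,10); WM=2
i=8 t=5 v=7: → [4,8),[2,6); WM=7; [0,4) fires=22 [2,6) fires=31
i=9 t=3 v=7: → [2,6),[0,4); WM=7
i=10 t=11 v=4: → [10,14),[8,12); WM=7
i=11 t=12 v=1: → [12,16),[10,14); WM=10; [4,8) fires=18 [6,10) fires=6
i=12 t=13 v=4: → [12,16),[10,14); WM=10
i=13 t=14 v=9: → [14,18),[12,16); WM=10
i=14 t=18 v=8: → [18,22),[16,20); WM=16; [8,12) fires=10 [10,14) fires=9 [12,16) fires=14
i=15 t=21 v=1: → [20,24),[18,22); WM=16
i=16 t=21 v=1: → [20,24),[18,22); WM=16
i=17 t=8 v=5: DROP (t<16-4); WM=19; [14,18) fires=9
i=18 t=17 v=7: → [16,20),[14,18); WM=19
i=19 t=21 v=9: → [20,24),[18,22); WM=19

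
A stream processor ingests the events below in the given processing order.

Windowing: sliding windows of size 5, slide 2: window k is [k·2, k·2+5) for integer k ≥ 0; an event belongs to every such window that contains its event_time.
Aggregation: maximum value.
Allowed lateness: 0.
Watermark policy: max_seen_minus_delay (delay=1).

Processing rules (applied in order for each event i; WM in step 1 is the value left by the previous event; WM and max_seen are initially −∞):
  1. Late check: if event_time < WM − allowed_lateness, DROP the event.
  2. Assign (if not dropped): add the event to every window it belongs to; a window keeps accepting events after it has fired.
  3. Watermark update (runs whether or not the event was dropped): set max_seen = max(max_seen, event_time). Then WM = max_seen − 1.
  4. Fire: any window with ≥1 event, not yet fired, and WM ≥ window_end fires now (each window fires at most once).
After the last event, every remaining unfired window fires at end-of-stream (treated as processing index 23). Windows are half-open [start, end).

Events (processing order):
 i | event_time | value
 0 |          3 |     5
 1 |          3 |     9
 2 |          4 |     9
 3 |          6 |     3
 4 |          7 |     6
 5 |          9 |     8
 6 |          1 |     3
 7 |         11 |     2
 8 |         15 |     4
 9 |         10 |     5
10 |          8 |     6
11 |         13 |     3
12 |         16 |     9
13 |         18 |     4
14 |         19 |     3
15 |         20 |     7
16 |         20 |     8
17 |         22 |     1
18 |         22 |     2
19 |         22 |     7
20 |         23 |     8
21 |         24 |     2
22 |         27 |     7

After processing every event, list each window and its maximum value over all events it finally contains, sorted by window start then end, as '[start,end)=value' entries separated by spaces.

[0,5)=9 [2,7)=9 [4,9)=9 [6,11)=8 [8,13)=8 [10,15)=2 [12,17)=9 [14,19)=9 [16,21)=9 [18,23)=8 [20,25)=8 [22,27)=8 [24,29)=7 [26,31)=7

i=0 t=3 v=5: → [2,7),[0,5); WM=2
i=1 t=3 v=9: → [2,7),[0,5); WM=2
i=2 t=4 v=9: → [4,9),[2,7),[0,5); WM=3
i=3 t=6 v=3: → [6,11),[4,9),[2,7); WM=5; [0,5) fires=9
i=4 t=7 v=6: → [6,11),[4,9); WM=6
i=5 t=9 v=8: → [8,13),[6,11); WM=8; [2,7) fires=9
i=6 t=1 v=3: DROP (t<8-0); WM=8
i=7 t=11 v=2: → [10,15),[8,13); WM=10; [4,9) fires=9
i=8 t=15 v=4: → [14,19),[12,17); WM=14; [6,11) fires=8 [8,13) fires=8
i=9 t=10 v=5: DROP (t<14-0); WM=14
i=10 t=8 v=6: DROP (t<14-0); WM=14
i=11 t=13 v=3: DROP (t<14-0); WM=14
i=12 t=16 v=9: → [16,21),[14,19),[12,17); WM=15; [10,15) fires=2
i=13 t=18 v=4: → [18,23),[16,21),[14,19); WM=17; [12,17) fires=9
i=14 t=19 v=3: → [18,23),[16,21); WM=18
i=15 t=20 v=7: → [20,25),[18,23),[16,21); WM=19; [14,19) fires=9
i=16 t=20 v=8: → [20,25),[18,23),[16,21); WM=19
i=17 t=22 v=1: → [22,27),[20,25),[18,23); WM=21; [16,21) fires=9
i=18 t=22 v=2: → [22,27),[20,25),[18,23); WM=21
i=19 t=22 v=7: → [22,27),[20,25),[18,23); WM=21
i=20 t=23 v=8: → [22,27),[20,25); WM=22
i=21 t=24 v=2: → [24,29),[22,27),[20,25); WM=23; [18,23) fires=8
i=22 t=27 v=7: → [26,31),[24,29); WM=26; [20,25) fires=8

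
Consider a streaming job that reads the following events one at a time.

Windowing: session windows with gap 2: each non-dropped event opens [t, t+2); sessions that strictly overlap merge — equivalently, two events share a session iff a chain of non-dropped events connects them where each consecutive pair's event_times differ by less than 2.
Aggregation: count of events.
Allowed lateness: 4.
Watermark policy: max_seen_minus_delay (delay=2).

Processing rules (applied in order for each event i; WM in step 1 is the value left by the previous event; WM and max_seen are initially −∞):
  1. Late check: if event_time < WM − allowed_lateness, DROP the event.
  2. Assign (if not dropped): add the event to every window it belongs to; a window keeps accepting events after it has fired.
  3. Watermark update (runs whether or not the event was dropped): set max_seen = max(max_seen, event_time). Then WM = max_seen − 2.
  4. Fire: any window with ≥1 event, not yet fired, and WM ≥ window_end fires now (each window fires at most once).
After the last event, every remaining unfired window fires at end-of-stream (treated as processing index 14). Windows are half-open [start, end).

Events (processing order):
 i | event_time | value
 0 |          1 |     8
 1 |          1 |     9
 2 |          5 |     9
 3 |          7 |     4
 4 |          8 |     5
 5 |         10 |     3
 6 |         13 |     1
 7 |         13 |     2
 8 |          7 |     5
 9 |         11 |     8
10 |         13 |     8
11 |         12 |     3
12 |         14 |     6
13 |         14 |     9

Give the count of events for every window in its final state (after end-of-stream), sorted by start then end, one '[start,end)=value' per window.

i=0 t=1 v=8: → [1,3); WM=-1
i=1 t=1 v=9: → [1,3); WM=-1
i=2 t=5 v=9: → [5,7); WM=3
i=3 t=7 v=4: → [7,9); WM=5
i=4 t=8 v=5: → [7,10); WM=6
i=5 t=10 v=3: → [10,12); WM=8
i=6 t=13 v=1: → [13,15); WM=11
i=7 t=13 v=2: → [13,15); WM=11
i=8 t=7 v=5: → [7,10); WM=11
i=9 t=11 v=8: → [10,13); WM=11
i=10 t=13 v=8: → [13,15); WM=11
i=11 t=12 v=3: → [10,15); WM=11
i=12 t=14 v=6: → [10,16); WM=12
i=13 t=14 v=9: → [10,16); WM=12

[1,3)=2 [5,7)=1 [7,10)=3 [10,16)=8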